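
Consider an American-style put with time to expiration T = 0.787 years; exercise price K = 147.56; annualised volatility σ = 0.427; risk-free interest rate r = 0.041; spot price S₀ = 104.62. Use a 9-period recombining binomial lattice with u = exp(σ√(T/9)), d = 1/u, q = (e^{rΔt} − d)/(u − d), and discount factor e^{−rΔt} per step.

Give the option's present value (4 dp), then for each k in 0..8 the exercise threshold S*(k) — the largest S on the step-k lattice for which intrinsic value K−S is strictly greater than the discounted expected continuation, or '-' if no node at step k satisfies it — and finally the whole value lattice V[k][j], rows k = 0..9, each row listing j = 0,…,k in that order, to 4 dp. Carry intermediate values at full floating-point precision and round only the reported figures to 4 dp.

Δt=0.08744  u=1.13459  d=0.88138  q=0.48266  discount=0.99642
step 9 (expiry): payoffs max(K−S,0) = 113.9803 104.3333 91.9149 75.9288 55.3502 28.8596 0.0000 0.0000 0.0000 0.0000
step 8: (k=8,j=0): S=38.0990, (K−S)⁺=109.4610, hold=108.9329 ⇒ V=109.4610 exercise | (k=8,j=1): S=49.0444, (K−S)⁺=98.5156, hold=97.9875 ⇒ V=98.5156 exercise | (k=8,j=2): S=63.1342, (K−S)⁺=84.4258, hold=83.8978 ⇒ V=84.4258 exercise | (k=8,j=3): S=81.2717, (K−S)⁺=66.2883, hold=65.7602 ⇒ V=66.2883 exercise | (k=8,j=4): S=104.6200, (K−S)⁺=42.9400, hold=42.4119 ⇒ V=42.9400 exercise | (k=8,j=5): S=134.6759, (K−S)⁺=12.8841, hold=14.8768 ⇒ V=14.8768 continue | (k=8,j=6): S=173.3664, (K−S)⁺=0.0000, hold=0.0000 ⇒ V=0.0000 continue | (k=8,j=7): S=223.1723, (K−S)⁺=0.0000, hold=0.0000 ⇒ V=0.0000 continue | (k=8,j=8): S=287.2866, (K−S)⁺=0.0000, hold=0.0000 ⇒ V=0.0000 continue  boundary S*=104.6200
step 7: (k=7,j=0): S=43.2267, (K−S)⁺=104.3333, hold=103.8053 ⇒ V=104.3333 exercise | (k=7,j=1): S=55.6451, (K−S)⁺=91.9149, hold=91.3868 ⇒ V=91.9149 exercise | (k=7,j=2): S=71.6312, (K−S)⁺=75.9288, hold=75.4008 ⇒ V=75.9288 exercise | (k=7,j=3): S=92.2098, (K−S)⁺=55.3502, hold=54.8221 ⇒ V=55.3502 exercise | (k=7,j=4): S=118.7004, (K−S)⁺=28.8596, hold=29.2898 ⇒ V=29.2898 continue | (k=7,j=5): S=152.8014, (K−S)⁺=0.0000, hold=7.6688 ⇒ V=7.6688 continue | (k=7,j=6): S=196.6992, (K−S)⁺=0.0000, hold=0.0000 ⇒ V=0.0000 continue | (k=7,j=7): S=253.2082, (K−S)⁺=0.0000, hold=0.0000 ⇒ V=0.0000 continue  boundary S*=92.2098
step 6: (k=6,j=0): S=49.0444, (K−S)⁺=98.5156, hold=97.9875 ⇒ V=98.5156 exercise | (k=6,j=1): S=63.1342, (K−S)⁺=84.4258, hold=83.8978 ⇒ V=84.4258 exercise | (k=6,j=2): S=81.2717, (K−S)⁺=66.2883, hold=65.7602 ⇒ V=66.2883 exercise | (k=6,j=3): S=104.6200, (K−S)⁺=42.9400, hold=42.6188 ⇒ V=42.9400 exercise | (k=6,j=4): S=134.6759, (K−S)⁺=12.8841, hold=18.7868 ⇒ V=18.7868 continue | (k=6,j=5): S=173.3664, (K−S)⁺=0.0000, hold=3.9532 ⇒ V=3.9532 continue | (k=6,j=6): S=223.1723, (K−S)⁺=0.0000, hold=0.0000 ⇒ V=0.0000 continue  boundary S*=104.6200
step 5: (k=5,j=0): S=55.6451, (K−S)⁺=91.9149, hold=91.3868 ⇒ V=91.9149 exercise | (k=5,j=1): S=71.6312, (K−S)⁺=75.9288, hold=75.4008 ⇒ V=75.9288 exercise | (k=5,j=2): S=92.2098, (K−S)⁺=55.3502, hold=54.8221 ⇒ V=55.3502 exercise | (k=5,j=3): S=118.7004, (K−S)⁺=28.8596, hold=31.1703 ⇒ V=31.1703 continue | (k=5,j=4): S=152.8014, (K−S)⁺=0.0000, hold=11.5856 ⇒ V=11.5856 continue | (k=5,j=5): S=196.6992, (K−S)⁺=0.0000, hold=2.0378 ⇒ V=2.0378 continue  boundary S*=92.2098
step 4: (k=4,j=0): S=63.1342, (K−S)⁺=84.4258, hold=83.8978 ⇒ V=84.4258 exercise | (k=4,j=1): S=81.2717, (K−S)⁺=66.2883, hold=65.7602 ⇒ V=66.2883 exercise | (k=4,j=2): S=104.6200, (K−S)⁺=42.9400, hold=43.5232 ⇒ V=43.5232 continue | (k=4,j=3): S=134.6759, (K−S)⁺=12.8841, hold=21.6398 ⇒ V=21.6398 continue | (k=4,j=4): S=173.3664, (K−S)⁺=0.0000, hold=6.9523 ⇒ V=6.9523 continue  boundary S*=81.2717
step 3: (k=3,j=0): S=71.6312, (K−S)⁺=75.9288, hold=75.4008 ⇒ V=75.9288 exercise | (k=3,j=1): S=92.2098, (K−S)⁺=55.3502, hold=55.1026 ⇒ V=55.3502 exercise | (k=3,j=2): S=118.7004, (K−S)⁺=28.8596, hold=32.8430 ⇒ V=32.8430 continue | (k=3,j=3): S=152.8014, (K−S)⁺=0.0000, hold=14.4987 ⇒ V=14.4987 continue  boundary S*=92.2098
step 2: (k=2,j=0): S=81.2717, (K−S)⁺=66.2883, hold=65.7602 ⇒ V=66.2883 exercise | (k=2,j=1): S=104.6200, (K−S)⁺=42.9400, hold=44.3277 ⇒ V=44.3277 continue | (k=2,j=2): S=134.6759, (K−S)⁺=12.8841, hold=23.9031 ⇒ V=23.9031 continue  boundary S*=81.2717
step 1: (k=1,j=0): S=92.2098, (K−S)⁺=55.3502, hold=55.4895 ⇒ V=55.4895 continue | (k=1,j=1): S=118.7004, (K−S)⁺=28.8596, hold=34.3462 ⇒ V=34.3462 continue  boundary S*=-
step 0: (k=0,j=0): S=104.6200, (K−S)⁺=42.9400, hold=45.1224 ⇒ V=45.1224 continue  boundary S*=-

price = 45.1224
boundary = - - 81.2717 92.2098 81.2717 92.2098 104.6200 92.2098 104.6200
tree:
45.1224
55.4895 34.3462
66.2883 44.3277 23.9031
75.9288 55.3502 32.8430 14.4987
84.4258 66.2883 43.5232 21.6398 6.9523
91.9149 75.9288 55.3502 31.1703 11.5856 2.0378
98.5156 84.4258 66.2883 42.9400 18.7868 3.9532 0.0000
104.3333 91.9149 75.9288 55.3502 29.2898 7.6688 0.0000 0.0000
109.4610 98.5156 84.4258 66.2883 42.9400 14.8768 0.0000 0.0000 0.0000
113.9803 104.3333 91.9149 75.9288 55.3502 28.8596 0.0000 0.0000 0.0000 0.0000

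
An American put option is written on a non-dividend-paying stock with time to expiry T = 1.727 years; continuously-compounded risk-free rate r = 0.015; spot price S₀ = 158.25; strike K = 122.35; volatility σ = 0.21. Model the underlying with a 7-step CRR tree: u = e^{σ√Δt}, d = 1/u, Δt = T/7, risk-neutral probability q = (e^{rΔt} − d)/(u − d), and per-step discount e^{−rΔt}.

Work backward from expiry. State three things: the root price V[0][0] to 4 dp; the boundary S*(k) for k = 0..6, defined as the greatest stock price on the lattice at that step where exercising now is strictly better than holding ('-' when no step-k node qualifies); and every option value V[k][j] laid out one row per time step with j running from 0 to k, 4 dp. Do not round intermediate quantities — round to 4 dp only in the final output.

Δt=0.24671  u=1.10994  d=0.90095  q=0.49169  discount=0.99631
step 7 (expiry): payoffs max(K−S,0) = 46.0996 28.4118 6.6208 0.0000 0.0000 0.0000 0.0000 0.0000
step 6: (k=6,j=0): S=84.6335, (K−S)⁺=37.7165, hold=37.2646 ⇒ V=37.7165 exercise | (k=6,j=1): S=104.2660, (K−S)⁺=18.0840, hold=17.6321 ⇒ V=18.0840 exercise | (k=6,j=2): S=128.4527, (K−S)⁺=0.0000, hold=3.3530 ⇒ V=3.3530 continue | (k=6,j=3): S=158.2500, (K−S)⁺=0.0000, hold=0.0000 ⇒ V=0.0000 continue | (k=6,j=4): S=194.9594, (K−S)⁺=0.0000, hold=0.0000 ⇒ V=0.0000 continue | (k=6,j=5): S=240.1844, (K−S)⁺=0.0000, hold=0.0000 ⇒ V=0.0000 continue | (k=6,j=6): S=295.9002, (K−S)⁺=0.0000, hold=0.0000 ⇒ V=0.0000 continue  boundary S*=104.2660
step 5: (k=5,j=0): S=93.9382, (K−S)⁺=28.4118, hold=27.9598 ⇒ V=28.4118 exercise | (k=5,j=1): S=115.7292, (K−S)⁺=6.6208, hold=10.8009 ⇒ V=10.8009 continue | (k=5,j=2): S=142.5750, (K−S)⁺=0.0000, hold=1.6981 ⇒ V=1.6981 continue | (k=5,j=3): S=175.6483, (K−S)⁺=0.0000, hold=0.0000 ⇒ V=0.0000 continue | (k=5,j=4): S=216.3937, (K−S)⁺=0.0000, hold=0.0000 ⇒ V=0.0000 continue | (k=5,j=5): S=266.5907, (K−S)⁺=0.0000, hold=0.0000 ⇒ V=0.0000 continue  boundary S*=93.9382
step 4: (k=4,j=0): S=104.2660, (K−S)⁺=18.0840, hold=19.6798 ⇒ V=19.6798 continue | (k=4,j=1): S=128.4527, (K−S)⁺=0.0000, hold=6.3018 ⇒ V=6.3018 continue | (k=4,j=2): S=158.2500, (K−S)⁺=0.0000, hold=0.8600 ⇒ V=0.8600 continue | (k=4,j=3): S=194.9594, (K−S)⁺=0.0000, hold=0.0000 ⇒ V=0.0000 continue | (k=4,j=4): S=240.1844, (K−S)⁺=0.0000, hold=0.0000 ⇒ V=0.0000 continue  boundary S*=-
step 3: (k=3,j=0): S=115.7292, (K−S)⁺=6.6208, hold=13.0536 ⇒ V=13.0536 continue | (k=3,j=1): S=142.5750, (K−S)⁺=0.0000, hold=3.6127 ⇒ V=3.6127 continue | (k=3,j=2): S=175.6483, (K−S)⁺=0.0000, hold=0.4355 ⇒ V=0.4355 continue | (k=3,j=3): S=216.3937, (K−S)⁺=0.0000, hold=0.0000 ⇒ V=0.0000 continue  boundary S*=-
step 2: (k=2,j=0): S=128.4527, (K−S)⁺=0.0000, hold=8.3806 ⇒ V=8.3806 continue | (k=2,j=1): S=158.2500, (K−S)⁺=0.0000, hold=2.0430 ⇒ V=2.0430 continue | (k=2,j=2): S=194.9594, (K−S)⁺=0.0000, hold=0.2206 ⇒ V=0.2206 continue  boundary S*=-
step 1: (k=1,j=0): S=142.5750, (K−S)⁺=0.0000, hold=5.2450 ⇒ V=5.2450 continue | (k=1,j=1): S=175.6483, (K−S)⁺=0.0000, hold=1.1427 ⇒ V=1.1427 continue  boundary S*=-
step 0: (k=0,j=0): S=158.2500, (K−S)⁺=0.0000, hold=3.2160 ⇒ V=3.2160 continue  boundary S*=-

price = 3.2160
boundary = - - - - - 93.9382 104.2660
tree:
3.2160
5.2450 1.1427
8.3806 2.0430 0.2206
13.0536 3.6127 0.4355 0.0000
19.6798 6.3018 0.8600 0.0000 0.0000
28.4118 10.8009 1.6981 0.0000 0.0000 0.0000
37.7165 18.0840 3.3530 0.0000 0.0000 0.0000 0.0000
46.0996 28.4118 6.6208 0.0000 0.0000 0.0000 0.0000 0.0000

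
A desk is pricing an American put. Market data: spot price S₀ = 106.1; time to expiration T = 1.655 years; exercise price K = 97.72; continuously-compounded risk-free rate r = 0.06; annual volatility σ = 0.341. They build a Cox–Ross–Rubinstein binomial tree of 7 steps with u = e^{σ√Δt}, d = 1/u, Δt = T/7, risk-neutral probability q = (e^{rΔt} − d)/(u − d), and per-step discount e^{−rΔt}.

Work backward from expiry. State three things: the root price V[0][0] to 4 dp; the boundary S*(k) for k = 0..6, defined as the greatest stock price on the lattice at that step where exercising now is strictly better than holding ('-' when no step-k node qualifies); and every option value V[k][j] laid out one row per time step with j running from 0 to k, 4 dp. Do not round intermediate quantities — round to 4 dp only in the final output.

price = 10.6312
boundary = - - - 64.5190 54.6611 64.5190 76.1547
tree:
10.6312
16.0566 5.5417
23.5146 9.1015 2.1615
33.2010 14.5570 3.9386 0.4568
43.0589 22.4981 7.0790 0.9295 0.0000
51.4106 33.2010 12.5013 1.8914 0.0000 0.0000
58.4863 43.0589 21.5653 3.8486 0.0000 0.0000 0.0000
64.4808 51.4106 33.2010 7.8311 0.0000 0.0000 0.0000 0.0000

params: Δt=0.23643 u=1.18035 d=0.84721 q=0.50153 e^(-rΔt)=0.98591
t_7 payoffs: 64.4808 51.4106 33.2010 7.8311 0.0000 0.0000 0.0000 0.0000
t_6: node(6,0) S=39.2337 payoff=58.4863 vs cont=57.1098 → 58.4863 [stop]  node(6,1) S=54.6611 payoff=43.0589 vs cont=41.6825 → 43.0589 [stop]  node(6,2) S=76.1547 payoff=21.5653 vs cont=20.1888 → 21.5653 [stop]  node(6,3) S=106.1000 payoff=0.0000 vs cont=3.8486 → 3.8486 [wait]  node(6,4) S=147.8203 payoff=0.0000 vs cont=0.0000 → 0.0000 [wait]  node(6,5) S=205.9457 payoff=0.0000 vs cont=0.0000 → 0.0000 [wait]  node(6,6) S=286.9269 payoff=0.0000 vs cont=0.0000 → 0.0000 [wait]  ⇒ S*(6)=76.1547
t_5: node(5,0) S=46.3094 payoff=51.4106 vs cont=50.0342 → 51.4106 [stop]  node(5,1) S=64.5190 payoff=33.2010 vs cont=31.8246 → 33.2010 [stop]  node(5,2) S=89.8889 payoff=7.8311 vs cont=12.5013 → 12.5013 [wait]  node(5,3) S=125.2347 payoff=0.0000 vs cont=1.8914 → 1.8914 [wait]  node(5,4) S=174.4791 payoff=0.0000 vs cont=0.0000 → 0.0000 [wait]  node(5,5) S=243.0871 payoff=0.0000 vs cont=0.0000 → 0.0000 [wait]  ⇒ S*(5)=64.5190
t_4: node(4,0) S=54.6611 payoff=43.0589 vs cont=41.6825 → 43.0589 [stop]  node(4,1) S=76.1547 payoff=21.5653 vs cont=22.4981 → 22.4981 [wait]  node(4,2) S=106.1000 payoff=0.0000 vs cont=7.0790 → 7.0790 [wait]  node(4,3) S=147.8203 payoff=0.0000 vs cont=0.9295 → 0.9295 [wait]  node(4,4) S=205.9457 payoff=0.0000 vs cont=0.0000 → 0.0000 [wait]  ⇒ S*(4)=54.6611
t_3: node(3,0) S=64.5190 payoff=33.2010 vs cont=32.2858 → 33.2010 [stop]  node(3,1) S=89.8889 payoff=7.8311 vs cont=14.5570 → 14.5570 [wait]  node(3,2) S=125.2347 payoff=0.0000 vs cont=3.9386 → 3.9386 [wait]  node(3,3) S=174.4791 payoff=0.0000 vs cont=0.4568 → 0.4568 [wait]  ⇒ S*(3)=64.5190
t_2: node(2,0) S=76.1547 payoff=21.5653 vs cont=23.5146 → 23.5146 [wait]  node(2,1) S=106.1000 payoff=0.0000 vs cont=9.1015 → 9.1015 [wait]  node(2,2) S=147.8203 payoff=0.0000 vs cont=2.1615 → 2.1615 [wait]  ⇒ S*(2)=-
t_1: node(1,0) S=89.8889 payoff=7.8311 vs cont=16.0566 → 16.0566 [wait]  node(1,1) S=125.2347 payoff=0.0000 vs cont=5.5417 → 5.5417 [wait]  ⇒ S*(1)=-
t_0: node(0,0) S=106.1000 payoff=0.0000 vs cont=10.6312 → 10.6312 [wait]  ⇒ S*(0)=-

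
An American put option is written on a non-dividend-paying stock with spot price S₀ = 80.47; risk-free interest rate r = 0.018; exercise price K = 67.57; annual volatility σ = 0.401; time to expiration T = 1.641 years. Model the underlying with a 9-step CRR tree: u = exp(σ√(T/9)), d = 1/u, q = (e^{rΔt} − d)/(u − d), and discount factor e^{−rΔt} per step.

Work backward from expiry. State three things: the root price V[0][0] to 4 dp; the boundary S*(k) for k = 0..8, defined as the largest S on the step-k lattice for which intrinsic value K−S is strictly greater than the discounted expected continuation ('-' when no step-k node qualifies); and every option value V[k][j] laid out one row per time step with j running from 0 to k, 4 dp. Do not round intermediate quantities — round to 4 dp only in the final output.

price = 8.3099
boundary = - - - - - 34.1834 40.5675 48.1440 57.1355
tree:
8.3099
11.7011 4.4956
16.0313 6.8382 1.8520
21.2752 10.1557 3.0978 0.4422
27.2126 14.6444 5.1009 0.8321 0.0000
33.3866 20.3533 8.2279 1.5658 0.0000 0.0000
38.7661 27.0025 12.9032 2.9466 0.0000 0.0000 0.0000
43.2990 33.3866 19.4260 5.5449 0.0000 0.0000 0.0000 0.0000
47.1186 38.7661 27.0025 10.4345 0.0000 0.0000 0.0000 0.0000 0.0000
50.3371 43.2990 33.3866 19.4260 0.0000 0.0000 0.0000 0.0000 0.0000 0.0000

Δt=0.18233  u=1.18676  d=0.84263  q=0.46685  discount=0.99672
step 9 (expiry): payoffs max(K−S,0) = 50.3371 43.2990 33.3866 19.4260 0.0000 0.0000 0.0000 0.0000 0.0000 0.0000
step 8: (k=8,j=0): S=20.4514, (K−S)⁺=47.1186, hold=46.8972 ⇒ V=47.1186 exercise | (k=8,j=1): S=28.8039, (K−S)⁺=38.7661, hold=38.5447 ⇒ V=38.7661 exercise | (k=8,j=2): S=40.5675, (K−S)⁺=27.0025, hold=26.7811 ⇒ V=27.0025 exercise | (k=8,j=3): S=57.1355, (K−S)⁺=10.4345, hold=10.3230 ⇒ V=10.4345 exercise | (k=8,j=4): S=80.4700, (K−S)⁺=0.0000, hold=0.0000 ⇒ V=0.0000 continue | (k=8,j=5): S=113.3344, (K−S)⁺=0.0000, hold=0.0000 ⇒ V=0.0000 continue | (k=8,j=6): S=159.6207, (K−S)⁺=0.0000, hold=0.0000 ⇒ V=0.0000 continue | (k=8,j=7): S=224.8107, (K−S)⁺=0.0000, hold=0.0000 ⇒ V=0.0000 continue | (k=8,j=8): S=316.6246, (K−S)⁺=0.0000, hold=0.0000 ⇒ V=0.0000 continue  boundary S*=57.1355
step 7: (k=7,j=0): S=24.2710, (K−S)⁺=43.2990, hold=43.0776 ⇒ V=43.2990 exercise | (k=7,j=1): S=34.1834, (K−S)⁺=33.3866, hold=33.1652 ⇒ V=33.3866 exercise | (k=7,j=2): S=48.1440, (K−S)⁺=19.4260, hold=19.2046 ⇒ V=19.4260 exercise | (k=7,j=3): S=67.8063, (K−S)⁺=0.0000, hold=5.5449 ⇒ V=5.5449 continue | (k=7,j=4): S=95.4988, (K−S)⁺=0.0000, hold=0.0000 ⇒ V=0.0000 continue | (k=7,j=5): S=134.5010, (K−S)⁺=0.0000, hold=0.0000 ⇒ V=0.0000 continue | (k=7,j=6): S=189.4319, (K−S)⁺=0.0000, hold=0.0000 ⇒ V=0.0000 continue | (k=7,j=7): S=266.7969, (K−S)⁺=0.0000, hold=0.0000 ⇒ V=0.0000 continue  boundary S*=48.1440
step 6: (k=6,j=0): S=28.8039, (K−S)⁺=38.7661, hold=38.5447 ⇒ V=38.7661 exercise | (k=6,j=1): S=40.5675, (K−S)⁺=27.0025, hold=26.7811 ⇒ V=27.0025 exercise | (k=6,j=2): S=57.1355, (K−S)⁺=10.4345, hold=12.9032 ⇒ V=12.9032 continue | (k=6,j=3): S=80.4700, (K−S)⁺=0.0000, hold=2.9466 ⇒ V=2.9466 continue | (k=6,j=4): S=113.3344, (K−S)⁺=0.0000, hold=0.0000 ⇒ V=0.0000 continue | (k=6,j=5): S=159.6207, (K−S)⁺=0.0000, hold=0.0000 ⇒ V=0.0000 continue | (k=6,j=6): S=224.8107, (K−S)⁺=0.0000, hold=0.0000 ⇒ V=0.0000 continue  boundary S*=40.5675
step 5: (k=5,j=0): S=34.1834, (K−S)⁺=33.3866, hold=33.1652 ⇒ V=33.3866 exercise | (k=5,j=1): S=48.1440, (K−S)⁺=19.4260, hold=20.3533 ⇒ V=20.3533 continue | (k=5,j=2): S=67.8063, (K−S)⁺=0.0000, hold=8.2279 ⇒ V=8.2279 continue | (k=5,j=3): S=95.4988, (K−S)⁺=0.0000, hold=1.5658 ⇒ V=1.5658 continue | (k=5,j=4): S=134.5010, (K−S)⁺=0.0000, hold=0.0000 ⇒ V=0.0000 continue | (k=5,j=5): S=189.4319, (K−S)⁺=0.0000, hold=0.0000 ⇒ V=0.0000 continue  boundary S*=34.1834
step 4: (k=4,j=0): S=40.5675, (K−S)⁺=27.0025, hold=27.2126 ⇒ V=27.2126 continue | (k=4,j=1): S=57.1355, (K−S)⁺=10.4345, hold=14.6444 ⇒ V=14.6444 continue | (k=4,j=2): S=80.4700, (K−S)⁺=0.0000, hold=5.1009 ⇒ V=5.1009 continue | (k=4,j=3): S=113.3344, (K−S)⁺=0.0000, hold=0.8321 ⇒ V=0.8321 continue | (k=4,j=4): S=159.6207, (K−S)⁺=0.0000, hold=0.0000 ⇒ V=0.0000 continue  boundary S*=-
step 3: (k=3,j=0): S=48.1440, (K−S)⁺=19.4260, hold=21.2752 ⇒ V=21.2752 continue | (k=3,j=1): S=67.8063, (K−S)⁺=0.0000, hold=10.1557 ⇒ V=10.1557 continue | (k=3,j=2): S=95.4988, (K−S)⁺=0.0000, hold=3.0978 ⇒ V=3.0978 continue | (k=3,j=3): S=134.5010, (K−S)⁺=0.0000, hold=0.4422 ⇒ V=0.4422 continue  boundary S*=-
step 2: (k=2,j=0): S=57.1355, (K−S)⁺=10.4345, hold=16.0313 ⇒ V=16.0313 continue | (k=2,j=1): S=80.4700, (K−S)⁺=0.0000, hold=6.8382 ⇒ V=6.8382 continue | (k=2,j=2): S=113.3344, (K−S)⁺=0.0000, hold=1.8520 ⇒ V=1.8520 continue  boundary S*=-
step 1: (k=1,j=0): S=67.8063, (K−S)⁺=0.0000, hold=11.7011 ⇒ V=11.7011 continue | (k=1,j=1): S=95.4988, (K−S)⁺=0.0000, hold=4.4956 ⇒ V=4.4956 continue  boundary S*=-
step 0: (k=0,j=0): S=80.4700, (K−S)⁺=0.0000, hold=8.3099 ⇒ V=8.3099 continue  boundary S*=-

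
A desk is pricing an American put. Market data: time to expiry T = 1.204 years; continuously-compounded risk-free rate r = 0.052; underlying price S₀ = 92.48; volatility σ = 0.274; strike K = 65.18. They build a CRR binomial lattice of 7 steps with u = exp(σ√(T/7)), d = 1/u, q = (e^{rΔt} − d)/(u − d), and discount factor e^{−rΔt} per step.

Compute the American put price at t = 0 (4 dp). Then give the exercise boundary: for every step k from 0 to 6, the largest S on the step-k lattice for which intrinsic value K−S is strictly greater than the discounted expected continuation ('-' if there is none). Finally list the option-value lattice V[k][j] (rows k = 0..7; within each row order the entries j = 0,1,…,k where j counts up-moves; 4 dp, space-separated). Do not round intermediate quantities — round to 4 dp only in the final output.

params: Δt=0.17200 u=1.12034 d=0.89258 q=0.51107 e^(-rΔt)=0.99110
t_7 payoffs: 23.4366 12.7849 0.0000 0.0000 0.0000 0.0000 0.0000 0.0000
t_6: node(6,0) S=46.7670 payoff=18.4130 vs cont=17.8326 → 18.4130 [stop]  node(6,1) S=58.7006 payoff=6.4794 vs cont=6.1953 → 6.4794 [stop]  node(6,2) S=73.6792 payoff=0.0000 vs cont=0.0000 → 0.0000 [wait]  node(6,3) S=92.4800 payoff=0.0000 vs cont=0.0000 → 0.0000 [wait]  node(6,4) S=116.0782 payoff=0.0000 vs cont=0.0000 → 0.0000 [wait]  node(6,5) S=145.6979 payoff=0.0000 vs cont=0.0000 → 0.0000 [wait]  node(6,6) S=182.8757 payoff=0.0000 vs cont=0.0000 → 0.0000 [wait]  ⇒ S*(6)=58.7006
t_5: node(5,0) S=52.3951 payoff=12.7849 vs cont=12.2045 → 12.7849 [stop]  node(5,1) S=65.7648 payoff=0.0000 vs cont=3.1398 → 3.1398 [wait]  node(5,2) S=82.5461 payoff=0.0000 vs cont=0.0000 → 0.0000 [wait]  node(5,3) S=103.6094 payoff=0.0000 vs cont=0.0000 → 0.0000 [wait]  node(5,4) S=130.0475 payoff=0.0000 vs cont=0.0000 → 0.0000 [wait]  node(5,5) S=163.2317 payoff=0.0000 vs cont=0.0000 → 0.0000 [wait]  ⇒ S*(5)=52.3951
t_4: node(4,0) S=58.7006 payoff=6.4794 vs cont=7.7856 → 7.7856 [wait]  node(4,1) S=73.6792 payoff=0.0000 vs cont=1.5215 → 1.5215 [wait]  node(4,2) S=92.4800 payoff=0.0000 vs cont=0.0000 → 0.0000 [wait]  node(4,3) S=116.0782 payoff=0.0000 vs cont=0.0000 → 0.0000 [wait]  node(4,4) S=145.6979 payoff=0.0000 vs cont=0.0000 → 0.0000 [wait]  ⇒ S*(4)=-
t_3: node(3,0) S=65.7648 payoff=0.0000 vs cont=4.5434 → 4.5434 [wait]  node(3,1) S=82.5461 payoff=0.0000 vs cont=0.7373 → 0.7373 [wait]  node(3,2) S=103.6094 payoff=0.0000 vs cont=0.0000 → 0.0000 [wait]  node(3,3) S=130.0475 payoff=0.0000 vs cont=0.0000 → 0.0000 [wait]  ⇒ S*(3)=-
t_2: node(2,0) S=73.6792 payoff=0.0000 vs cont=2.5751 → 2.5751 [wait]  node(2,1) S=92.4800 payoff=0.0000 vs cont=0.3573 → 0.3573 [wait]  node(2,2) S=116.0782 payoff=0.0000 vs cont=0.0000 → 0.0000 [wait]  ⇒ S*(2)=-
t_1: node(1,0) S=82.5461 payoff=0.0000 vs cont=1.4288 → 1.4288 [wait]  node(1,1) S=103.6094 payoff=0.0000 vs cont=0.1731 → 0.1731 [wait]  ⇒ S*(1)=-
t_0: node(0,0) S=92.4800 payoff=0.0000 vs cont=0.7801 → 0.7801 [wait]  ⇒ S*(0)=-

price = 0.7801
boundary = - - - - - 52.3951 58.7006
tree:
0.7801
1.4288 0.1731
2.5751 0.3573 0.0000
4.5434 0.7373 0.0000 0.0000
7.7856 1.5215 0.0000 0.0000 0.0000
12.7849 3.1398 0.0000 0.0000 0.0000 0.0000
18.4130 6.4794 0.0000 0.0000 0.0000 0.0000 0.0000
23.4366 12.7849 0.0000 0.0000 0.0000 0.0000 0.0000 0.0000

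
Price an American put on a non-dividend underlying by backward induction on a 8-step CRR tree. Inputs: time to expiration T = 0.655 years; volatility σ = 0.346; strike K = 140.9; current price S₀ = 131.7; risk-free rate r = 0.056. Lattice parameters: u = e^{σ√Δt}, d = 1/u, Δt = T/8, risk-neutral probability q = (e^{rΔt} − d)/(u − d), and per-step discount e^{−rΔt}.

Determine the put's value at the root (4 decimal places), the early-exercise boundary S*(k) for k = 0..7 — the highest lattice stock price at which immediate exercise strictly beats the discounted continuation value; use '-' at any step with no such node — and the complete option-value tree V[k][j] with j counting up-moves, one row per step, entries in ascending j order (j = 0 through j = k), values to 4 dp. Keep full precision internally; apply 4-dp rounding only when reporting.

Δt=0.08188, u=1.10407, d=0.90574, q=0.49844, disc=e^(-rΔt)=0.99543
k=8 terminal: V=max(K-S,0) → 81.2499 68.1882 52.2664 32.8581 9.2000 0.0000 0.0000 0.0000 0.0000
k=7: j=0 S=65.8580 intr=75.0420 cont=74.3975 V=75.0420[EX]; j=1 S=80.2790 intr=60.6210 cont=59.9765 V=60.6210[EX]; j=2 S=97.8578 intr=43.0422 cont=42.3977 V=43.0422[EX]; j=3 S=119.2859 intr=21.6141 cont=20.9696 V=21.6141[EX]; j=4 S=145.4061 intr=0.0000 cont=4.5932 V=4.5932[hold]; j=5 S=177.2459 intr=0.0000 cont=0.0000 V=0.0000[hold]; j=6 S=216.0577 intr=0.0000 cont=0.0000 V=0.0000[hold]; j=7 S=263.3682 intr=0.0000 cont=0.0000 V=0.0000[hold]  S*(7)=119.2859
k=6: j=0 S=72.7118 intr=68.1882 cont=67.5436 V=68.1882[EX]; j=1 S=88.6336 intr=52.2664 cont=51.6218 V=52.2664[EX]; j=2 S=108.0419 intr=32.8581 cont=32.2136 V=32.8581[EX]; j=3 S=131.7000 intr=9.2000 cont=13.0702 V=13.0702[hold]; j=4 S=160.5386 intr=0.0000 cont=2.2932 V=2.2932[hold]; j=5 S=195.6919 intr=0.0000 cont=0.0000 V=0.0000[hold]; j=6 S=238.5429 intr=0.0000 cont=0.0000 V=0.0000[hold]  S*(6)=108.0419
k=5: j=0 S=80.2790 intr=60.6210 cont=59.9765 V=60.6210[EX]; j=1 S=97.8578 intr=43.0422 cont=42.3977 V=43.0422[EX]; j=2 S=119.2859 intr=21.6141 cont=22.8898 V=22.8898[hold]; j=3 S=145.4061 intr=0.0000 cont=7.6633 V=7.6633[hold]; j=4 S=177.2459 intr=0.0000 cont=1.1449 V=1.1449[hold]; j=5 S=216.0577 intr=0.0000 cont=0.0000 V=0.0000[hold]  S*(5)=97.8578
k=4: j=0 S=88.6336 intr=52.2664 cont=51.6218 V=52.2664[EX]; j=1 S=108.0419 intr=32.8581 cont=32.8465 V=32.8581[EX]; j=2 S=131.7000 intr=9.2000 cont=15.2303 V=15.2303[hold]; j=3 S=160.5386 intr=0.0000 cont=4.3941 V=4.3941[hold]; j=4 S=195.6919 intr=0.0000 cont=0.5716 V=0.5716[hold]  S*(4)=108.0419
k=3: j=0 S=97.8578 intr=43.0422 cont=42.3977 V=43.0422[EX]; j=1 S=119.2859 intr=21.6141 cont=23.9616 V=23.9616[hold]; j=2 S=145.4061 intr=0.0000 cont=9.7841 V=9.7841[hold]; j=3 S=177.2459 intr=0.0000 cont=2.4774 V=2.4774[hold]  S*(3)=97.8578
k=2: j=0 S=108.0419 intr=32.8581 cont=33.3783 V=33.3783[hold]; j=1 S=131.7000 intr=9.2000 cont=16.8177 V=16.8177[hold]; j=2 S=160.5386 intr=0.0000 cont=6.1141 V=6.1141[hold]  S*(2)=-
k=1: j=0 S=119.2859 intr=21.6141 cont=25.0089 V=25.0089[hold]; j=1 S=145.4061 intr=0.0000 cont=11.4301 V=11.4301[hold]  S*(1)=-
k=0: j=0 S=131.7000 intr=9.2000 cont=18.1572 V=18.1572[hold]  S*(0)=-

price = 18.1572
boundary = - - - 97.8578 108.0419 97.8578 108.0419 119.2859
tree:
18.1572
25.0089 11.4301
33.3783 16.8177 6.1141
43.0422 23.9616 9.7841 2.4774
52.2664 32.8581 15.2303 4.3941 0.5716
60.6210 43.0422 22.8898 7.6633 1.1449 0.0000
68.1882 52.2664 32.8581 13.0702 2.2932 0.0000 0.0000
75.0420 60.6210 43.0422 21.6141 4.5932 0.0000 0.0000 0.0000
81.2499 68.1882 52.2664 32.8581 9.2000 0.0000 0.0000 0.0000 0.0000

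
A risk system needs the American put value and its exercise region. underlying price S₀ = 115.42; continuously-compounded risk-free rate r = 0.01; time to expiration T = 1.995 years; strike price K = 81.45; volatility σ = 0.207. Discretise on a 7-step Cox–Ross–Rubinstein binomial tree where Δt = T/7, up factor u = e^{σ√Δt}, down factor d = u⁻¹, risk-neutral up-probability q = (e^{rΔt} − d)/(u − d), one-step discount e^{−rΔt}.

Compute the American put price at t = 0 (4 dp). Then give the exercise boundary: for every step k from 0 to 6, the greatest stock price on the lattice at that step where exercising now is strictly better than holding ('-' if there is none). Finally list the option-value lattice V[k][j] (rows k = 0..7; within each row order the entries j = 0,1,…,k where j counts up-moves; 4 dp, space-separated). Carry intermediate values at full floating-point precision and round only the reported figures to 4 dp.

price = 1.1998
boundary = - - - - - 66.4227 59.4735
tree:
1.1998
2.0787 0.2747
3.5455 0.5352 0.0000
5.9248 1.0428 0.0000 0.0000
9.6283 2.0317 0.0000 0.0000 0.0000
15.0273 3.9585 0.0000 0.0000 0.0000 0.0000
21.9765 7.7127 0.0000 0.0000 0.0000 0.0000 0.0000
28.1986 15.0273 0.0000 0.0000 0.0000 0.0000 0.0000 0.0000

params: Δt=0.28500 u=1.11685 d=0.89538 q=0.48529 e^(-rΔt)=0.99715
t_7 payoffs: 28.1986 15.0273 0.0000 0.0000 0.0000 0.0000 0.0000 0.0000
t_6: node(6,0) S=59.4735 payoff=21.9765 vs cont=21.7447 → 21.9765 [stop]  node(6,1) S=74.1839 payoff=7.2661 vs cont=7.7127 → 7.7127 [wait]  node(6,2) S=92.5327 payoff=0.0000 vs cont=0.0000 → 0.0000 [wait]  node(6,3) S=115.4200 payoff=0.0000 vs cont=0.0000 → 0.0000 [wait]  node(6,4) S=143.9683 payoff=0.0000 vs cont=0.0000 → 0.0000 [wait]  node(6,5) S=179.5778 payoff=0.0000 vs cont=0.0000 → 0.0000 [wait]  node(6,6) S=223.9951 payoff=0.0000 vs cont=0.0000 → 0.0000 [wait]  ⇒ S*(6)=59.4735
t_5: node(5,0) S=66.4227 payoff=15.0273 vs cont=15.0116 → 15.0273 [stop]  node(5,1) S=82.8519 payoff=0.0000 vs cont=3.9585 → 3.9585 [wait]  node(5,2) S=103.3447 payoff=0.0000 vs cont=0.0000 → 0.0000 [wait]  node(5,3) S=128.9063 payoff=0.0000 vs cont=0.0000 → 0.0000 [wait]  node(5,4) S=160.7903 payoff=0.0000 vs cont=0.0000 → 0.0000 [wait]  node(5,5) S=200.5606 payoff=0.0000 vs cont=0.0000 → 0.0000 [wait]  ⇒ S*(5)=66.4227
t_4: node(4,0) S=74.1839 payoff=7.2661 vs cont=9.6283 → 9.6283 [wait]  node(4,1) S=92.5327 payoff=0.0000 vs cont=2.0317 → 2.0317 [wait]  node(4,2) S=115.4200 payoff=0.0000 vs cont=0.0000 → 0.0000 [wait]  node(4,3) S=143.9683 payoff=0.0000 vs cont=0.0000 → 0.0000 [wait]  node(4,4) S=179.5778 payoff=0.0000 vs cont=0.0000 → 0.0000 [wait]  ⇒ S*(4)=-
t_3: node(3,0) S=82.8519 payoff=0.0000 vs cont=5.9248 → 5.9248 [wait]  node(3,1) S=103.3447 payoff=0.0000 vs cont=1.0428 → 1.0428 [wait]  node(3,2) S=128.9063 payoff=0.0000 vs cont=0.0000 → 0.0000 [wait]  node(3,3) S=160.7903 payoff=0.0000 vs cont=0.0000 → 0.0000 [wait]  ⇒ S*(3)=-
t_2: node(2,0) S=92.5327 payoff=0.0000 vs cont=3.5455 → 3.5455 [wait]  node(2,1) S=115.4200 payoff=0.0000 vs cont=0.5352 → 0.5352 [wait]  node(2,2) S=143.9683 payoff=0.0000 vs cont=0.0000 → 0.0000 [wait]  ⇒ S*(2)=-
t_1: node(1,0) S=103.3447 payoff=0.0000 vs cont=2.0787 → 2.0787 [wait]  node(1,1) S=128.9063 payoff=0.0000 vs cont=0.2747 → 0.2747 [wait]  ⇒ S*(1)=-
t_0: node(0,0) S=115.4200 payoff=0.0000 vs cont=1.1998 → 1.1998 [wait]  ⇒ S*(0)=-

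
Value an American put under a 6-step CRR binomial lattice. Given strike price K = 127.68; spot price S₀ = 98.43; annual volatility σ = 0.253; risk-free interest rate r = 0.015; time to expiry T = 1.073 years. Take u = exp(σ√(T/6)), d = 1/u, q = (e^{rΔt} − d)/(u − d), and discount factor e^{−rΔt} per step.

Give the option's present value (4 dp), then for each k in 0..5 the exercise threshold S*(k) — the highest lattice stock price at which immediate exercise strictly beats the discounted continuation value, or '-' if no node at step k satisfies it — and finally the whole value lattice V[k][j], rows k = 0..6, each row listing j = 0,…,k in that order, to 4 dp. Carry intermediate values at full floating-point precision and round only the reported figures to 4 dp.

Δt=0.17883  u=1.11292  d=0.89853  q=0.48581  discount=0.99732
step 6 (expiry): payoffs max(K−S,0) = 75.8793 63.5197 48.2112 29.2500 5.7647 0.0000 0.0000
step 5: (k=5,j=0): S=57.6502, (K−S)⁺=70.0298, hold=69.6878 ⇒ V=70.0298 exercise | (k=5,j=1): S=71.4055, (K−S)⁺=56.2745, hold=55.9325 ⇒ V=56.2745 exercise | (k=5,j=2): S=88.4427, (K−S)⁺=39.2373, hold=38.8952 ⇒ V=39.2373 exercise | (k=5,j=3): S=109.5451, (K−S)⁺=18.1349, hold=17.7929 ⇒ V=18.1349 exercise | (k=5,j=4): S=135.6824, (K−S)⁺=0.0000, hold=2.9562 ⇒ V=2.9562 continue | (k=5,j=5): S=168.0561, (K−S)⁺=0.0000, hold=0.0000 ⇒ V=0.0000 continue  boundary S*=109.5451
step 4: (k=4,j=0): S=64.1603, (K−S)⁺=63.5197, hold=63.1777 ⇒ V=63.5197 exercise | (k=4,j=1): S=79.4688, (K−S)⁺=48.2112, hold=47.8691 ⇒ V=48.2112 exercise | (k=4,j=2): S=98.4300, (K−S)⁺=29.2500, hold=28.9080 ⇒ V=29.2500 exercise | (k=4,j=3): S=121.9153, (K−S)⁺=5.7647, hold=10.7322 ⇒ V=10.7322 continue | (k=4,j=4): S=151.0041, (K−S)⁺=0.0000, hold=1.5160 ⇒ V=1.5160 continue  boundary S*=98.4300
step 3: (k=3,j=0): S=71.4055, (K−S)⁺=56.2745, hold=55.9325 ⇒ V=56.2745 exercise | (k=3,j=1): S=88.4427, (K−S)⁺=39.2373, hold=38.8952 ⇒ V=39.2373 exercise | (k=3,j=2): S=109.5451, (K−S)⁺=18.1349, hold=20.1997 ⇒ V=20.1997 continue | (k=3,j=3): S=135.6824, (K−S)⁺=0.0000, hold=6.2381 ⇒ V=6.2381 continue  boundary S*=88.4427
step 2: (k=2,j=0): S=79.4688, (K−S)⁺=48.2112, hold=47.8691 ⇒ V=48.2112 exercise | (k=2,j=1): S=98.4300, (K−S)⁺=29.2500, hold=29.9083 ⇒ V=29.9083 continue | (k=2,j=2): S=121.9153, (K−S)⁺=5.7647, hold=13.3811 ⇒ V=13.3811 continue  boundary S*=79.4688
step 1: (k=1,j=0): S=88.4427, (K−S)⁺=39.2373, hold=39.2142 ⇒ V=39.2373 exercise | (k=1,j=1): S=109.5451, (K−S)⁺=18.1349, hold=21.8207 ⇒ V=21.8207 continue  boundary S*=88.4427
step 0: (k=0,j=0): S=98.4300, (K−S)⁺=29.2500, hold=30.6937 ⇒ V=30.6937 continue  boundary S*=-

price = 30.6937
boundary = - 88.4427 79.4688 88.4427 98.4300 109.5451
tree:
30.6937
39.2373 21.8207
48.2112 29.9083 13.3811
56.2745 39.2373 20.1997 6.2381
63.5197 48.2112 29.2500 10.7322 1.5160
70.0298 56.2745 39.2373 18.1349 2.9562 0.0000
75.8793 63.5197 48.2112 29.2500 5.7647 0.0000 0.0000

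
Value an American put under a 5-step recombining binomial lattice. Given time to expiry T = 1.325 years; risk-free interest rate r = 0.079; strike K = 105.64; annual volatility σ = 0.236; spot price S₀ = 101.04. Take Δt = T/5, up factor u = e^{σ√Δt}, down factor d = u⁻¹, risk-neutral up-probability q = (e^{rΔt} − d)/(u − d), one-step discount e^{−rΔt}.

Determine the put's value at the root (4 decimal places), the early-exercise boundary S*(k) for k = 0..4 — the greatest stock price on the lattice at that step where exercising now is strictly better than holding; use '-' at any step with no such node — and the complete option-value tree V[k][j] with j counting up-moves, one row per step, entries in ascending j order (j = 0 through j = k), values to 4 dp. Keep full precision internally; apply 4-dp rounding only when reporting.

Δt=0.26500, u=1.12918, d=0.88560, q=0.55652, disc=e^(-rΔt)=0.97928
k=5 terminal: V=max(K-S,0) → 50.5992 35.4609 16.1588 0.0000 0.0000 0.0000
k=4: j=0 S=62.1507 intr=43.4893 cont=41.3007 V=43.4893[EX]; j=1 S=79.2446 intr=26.3954 cont=24.2068 V=26.3954[EX]; j=2 S=101.0400 intr=4.6000 cont=7.0177 V=7.0177[hold]; j=3 S=128.8300 intr=0.0000 cont=0.0000 V=0.0000[hold]; j=4 S=164.2632 intr=0.0000 cont=0.0000 V=0.0000[hold]  S*(4)=79.2446
k=3: j=0 S=70.1791 intr=35.4609 cont=33.2723 V=35.4609[EX]; j=1 S=89.4812 intr=16.1588 cont=15.2879 V=16.1588[EX]; j=2 S=114.0920 intr=0.0000 cont=3.0477 V=3.0477[hold]; j=3 S=145.4717 intr=0.0000 cont=0.0000 V=0.0000[hold]  S*(3)=89.4812
k=2: j=0 S=79.2446 intr=26.3954 cont=24.2068 V=26.3954[EX]; j=1 S=101.0400 intr=4.6000 cont=8.6786 V=8.6786[hold]; j=2 S=128.8300 intr=0.0000 cont=1.3236 V=1.3236[hold]  S*(2)=79.2446
k=1: j=0 S=89.4812 intr=16.1588 cont=16.1931 V=16.1931[hold]; j=1 S=114.0920 intr=0.0000 cont=4.4904 V=4.4904[hold]  S*(1)=-
k=0: j=0 S=101.0400 intr=4.6000 cont=9.4798 V=9.4798[hold]  S*(0)=-

price = 9.4798
boundary = - - 79.2446 89.4812 79.2446
tree:
9.4798
16.1931 4.4904
26.3954 8.6786 1.3236
35.4609 16.1588 3.0477 0.0000
43.4893 26.3954 7.0177 0.0000 0.0000
50.5992 35.4609 16.1588 0.0000 0.0000 0.0000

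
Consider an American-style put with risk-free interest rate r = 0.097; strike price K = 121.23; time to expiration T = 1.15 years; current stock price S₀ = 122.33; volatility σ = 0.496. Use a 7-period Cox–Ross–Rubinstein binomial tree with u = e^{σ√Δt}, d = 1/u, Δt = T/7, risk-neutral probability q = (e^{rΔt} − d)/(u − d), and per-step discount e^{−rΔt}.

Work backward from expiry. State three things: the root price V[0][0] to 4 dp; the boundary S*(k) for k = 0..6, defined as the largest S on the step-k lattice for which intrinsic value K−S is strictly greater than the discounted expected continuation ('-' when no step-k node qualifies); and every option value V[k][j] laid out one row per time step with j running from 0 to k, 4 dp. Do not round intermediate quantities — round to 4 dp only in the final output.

params: Δt=0.16429 u=1.22267 d=0.81788 q=0.48959 e^(-rΔt)=0.98419
t_7 payoffs: 91.2825 76.4606 54.3029 21.1787 0.0000 0.0000 0.0000 0.0000
t_6: node(6,0) S=36.6160 payoff=84.6140 vs cont=82.6974 → 84.6140 [stop]  node(6,1) S=54.7383 payoff=66.4917 vs cont=64.5751 → 66.4917 [stop]  node(6,2) S=81.8299 payoff=39.4001 vs cont=37.4835 → 39.4001 [stop]  node(6,3) S=122.3300 payoff=0.0000 vs cont=10.6389 → 10.6389 [wait]  node(6,4) S=182.8747 payoff=0.0000 vs cont=0.0000 → 0.0000 [wait]  node(6,5) S=273.3849 payoff=0.0000 vs cont=0.0000 → 0.0000 [wait]  node(6,6) S=408.6912 payoff=0.0000 vs cont=0.0000 → 0.0000 [wait]  ⇒ S*(6)=81.8299
t_5: node(5,0) S=44.7694 payoff=76.4606 vs cont=74.5440 → 76.4606 [stop]  node(5,1) S=66.9271 payoff=54.3029 vs cont=52.3864 → 54.3029 [stop]  node(5,2) S=100.0513 payoff=21.1787 vs cont=24.9186 → 24.9186 [wait]  node(5,3) S=149.5696 payoff=0.0000 vs cont=5.3443 → 5.3443 [wait]  node(5,4) S=223.5960 payoff=0.0000 vs cont=0.0000 → 0.0000 [wait]  node(5,5) S=334.2604 payoff=0.0000 vs cont=0.0000 → 0.0000 [wait]  ⇒ S*(5)=66.9271
t_4: node(4,0) S=54.7383 payoff=66.4917 vs cont=64.5751 → 66.4917 [stop]  node(4,1) S=81.8299 payoff=39.4001 vs cont=39.2855 → 39.4001 [stop]  node(4,2) S=122.3300 payoff=0.0000 vs cont=15.0927 → 15.0927 [wait]  node(4,3) S=182.8747 payoff=0.0000 vs cont=2.6847 → 2.6847 [wait]  node(4,4) S=273.3849 payoff=0.0000 vs cont=0.0000 → 0.0000 [wait]  ⇒ S*(4)=81.8299
t_3: node(3,0) S=66.9271 payoff=54.3029 vs cont=52.3864 → 54.3029 [stop]  node(3,1) S=100.0513 payoff=21.1787 vs cont=27.0647 → 27.0647 [wait]  node(3,2) S=149.5696 payoff=0.0000 vs cont=8.8753 → 8.8753 [wait]  node(3,3) S=223.5960 payoff=0.0000 vs cont=1.3486 → 1.3486 [wait]  ⇒ S*(3)=66.9271
t_2: node(2,0) S=81.8299 payoff=39.4001 vs cont=40.3196 → 40.3196 [wait]  node(2,1) S=122.3300 payoff=0.0000 vs cont=17.8722 → 17.8722 [wait]  node(2,2) S=182.8747 payoff=0.0000 vs cont=5.1082 → 5.1082 [wait]  ⇒ S*(2)=-
t_1: node(1,0) S=100.0513 payoff=21.1787 vs cont=28.8659 → 28.8659 [wait]  node(1,1) S=149.5696 payoff=0.0000 vs cont=11.4393 → 11.4393 [wait]  ⇒ S*(1)=-
t_0: node(0,0) S=122.3300 payoff=0.0000 vs cont=20.0125 → 20.0125 [wait]  ⇒ S*(0)=-

price = 20.0125
boundary = - - - 66.9271 81.8299 66.9271 81.8299
tree:
20.0125
28.8659 11.4393
40.3196 17.8722 5.1082
54.3029 27.0647 8.8753 1.3486
66.4917 39.4001 15.0927 2.6847 0.0000
76.4606 54.3029 24.9186 5.3443 0.0000 0.0000
84.6140 66.4917 39.4001 10.6389 0.0000 0.0000 0.0000
91.2825 76.4606 54.3029 21.1787 0.0000 0.0000 0.0000 0.0000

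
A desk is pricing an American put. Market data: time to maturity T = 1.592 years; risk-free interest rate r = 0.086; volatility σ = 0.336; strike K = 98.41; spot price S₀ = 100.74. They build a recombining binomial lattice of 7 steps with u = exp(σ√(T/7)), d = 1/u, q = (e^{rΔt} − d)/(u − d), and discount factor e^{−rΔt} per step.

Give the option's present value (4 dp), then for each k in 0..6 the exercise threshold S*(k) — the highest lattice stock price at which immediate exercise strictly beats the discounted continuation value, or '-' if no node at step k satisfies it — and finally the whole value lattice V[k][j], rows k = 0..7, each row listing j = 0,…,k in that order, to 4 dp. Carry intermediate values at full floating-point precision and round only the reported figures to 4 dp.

params: Δt=0.22743 u=1.17379 d=0.85194 q=0.52140 e^(-rΔt)=0.98063
t_7 payoffs: 65.5950 53.1981 36.1180 12.5853 0.0000 0.0000 0.0000 0.0000
t_6: node(6,0) S=38.5179 payoff=59.8921 vs cont=57.9860 → 59.8921 [stop]  node(6,1) S=53.0692 payoff=45.3408 vs cont=43.4347 → 45.3408 [stop]  node(6,2) S=73.1176 payoff=25.2924 vs cont=23.3863 → 25.2924 [stop]  node(6,3) S=100.7400 payoff=0.0000 vs cont=5.9067 → 5.9067 [wait]  node(6,4) S=138.7975 payoff=0.0000 vs cont=0.0000 → 0.0000 [wait]  node(6,5) S=191.2324 payoff=0.0000 vs cont=0.0000 → 0.0000 [wait]  node(6,6) S=263.4761 payoff=0.0000 vs cont=0.0000 → 0.0000 [wait]  ⇒ S*(6)=73.1176
t_5: node(5,0) S=45.2119 payoff=53.1981 vs cont=51.2920 → 53.1981 [stop]  node(5,1) S=62.2920 payoff=36.1180 vs cont=34.2119 → 36.1180 [stop]  node(5,2) S=85.8247 payoff=12.5853 vs cont=14.8907 → 14.8907 [wait]  node(5,3) S=118.2475 payoff=0.0000 vs cont=2.7722 → 2.7722 [wait]  node(5,4) S=162.9189 payoff=0.0000 vs cont=0.0000 → 0.0000 [wait]  node(5,5) S=224.4664 payoff=0.0000 vs cont=0.0000 → 0.0000 [wait]  ⇒ S*(5)=62.2920
t_4: node(4,0) S=53.0692 payoff=45.3408 vs cont=43.4347 → 45.3408 [stop]  node(4,1) S=73.1176 payoff=25.2924 vs cont=24.5650 → 25.2924 [stop]  node(4,2) S=100.7400 payoff=0.0000 vs cont=8.4061 → 8.4061 [wait]  node(4,3) S=138.7975 payoff=0.0000 vs cont=1.3011 → 1.3011 [wait]  node(4,4) S=191.2324 payoff=0.0000 vs cont=0.0000 → 0.0000 [wait]  ⇒ S*(4)=73.1176
t_3: node(3,0) S=62.2920 payoff=36.1180 vs cont=34.2119 → 36.1180 [stop]  node(3,1) S=85.8247 payoff=12.5853 vs cont=16.1686 → 16.1686 [wait]  node(3,2) S=118.2475 payoff=0.0000 vs cont=4.6105 → 4.6105 [wait]  node(3,3) S=162.9189 payoff=0.0000 vs cont=0.6107 → 0.6107 [wait]  ⇒ S*(3)=62.2920
t_2: node(2,0) S=73.1176 payoff=25.2924 vs cont=25.2184 → 25.2924 [stop]  node(2,1) S=100.7400 payoff=0.0000 vs cont=9.9458 → 9.9458 [wait]  node(2,2) S=138.7975 payoff=0.0000 vs cont=2.4761 → 2.4761 [wait]  ⇒ S*(2)=73.1176
t_1: node(1,0) S=85.8247 payoff=12.5853 vs cont=16.9559 → 16.9559 [wait]  node(1,1) S=118.2475 payoff=0.0000 vs cont=5.9340 → 5.9340 [wait]  ⇒ S*(1)=-
t_0: node(0,0) S=100.7400 payoff=0.0000 vs cont=10.9920 → 10.9920 [wait]  ⇒ S*(0)=-

price = 10.9920
boundary = - - 73.1176 62.2920 73.1176 62.2920 73.1176
tree:
10.9920
16.9559 5.9340
25.2924 9.9458 2.4761
36.1180 16.1686 4.6105 0.6107
45.3408 25.2924 8.4061 1.3011 0.0000
53.1981 36.1180 14.8907 2.7722 0.0000 0.0000
59.8921 45.3408 25.2924 5.9067 0.0000 0.0000 0.0000
65.5950 53.1981 36.1180 12.5853 0.0000 0.0000 0.0000 0.0000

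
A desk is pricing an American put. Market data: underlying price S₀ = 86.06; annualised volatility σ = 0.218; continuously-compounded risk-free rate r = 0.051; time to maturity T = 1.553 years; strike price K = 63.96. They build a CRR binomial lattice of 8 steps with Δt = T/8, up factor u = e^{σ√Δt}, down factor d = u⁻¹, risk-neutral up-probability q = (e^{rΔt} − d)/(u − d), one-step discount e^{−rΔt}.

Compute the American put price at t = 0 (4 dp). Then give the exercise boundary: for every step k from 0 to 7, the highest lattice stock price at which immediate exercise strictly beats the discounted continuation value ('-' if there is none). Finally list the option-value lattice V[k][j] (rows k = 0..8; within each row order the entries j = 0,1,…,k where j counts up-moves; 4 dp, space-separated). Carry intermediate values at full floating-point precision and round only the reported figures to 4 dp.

params: Δt=0.19412 u=1.10081 d=0.90842 q=0.52772 e^(-rΔt)=0.99015
t_8 payoffs: 24.0493 15.5965 5.3535 0.0000 0.0000 0.0000 0.0000 0.0000 0.0000
t_7: node(7,0) S=43.9343 payoff=20.0257 vs cont=19.3956 → 20.0257 [stop]  node(7,1) S=53.2392 payoff=10.7208 vs cont=10.0907 → 10.7208 [stop]  node(7,2) S=64.5148 payoff=0.0000 vs cont=2.5035 → 2.5035 [wait]  node(7,3) S=78.1785 payoff=0.0000 vs cont=0.0000 → 0.0000 [wait]  node(7,4) S=94.7361 payoff=0.0000 vs cont=0.0000 → 0.0000 [wait]  node(7,5) S=114.8004 payoff=0.0000 vs cont=0.0000 → 0.0000 [wait]  node(7,6) S=139.1141 payoff=0.0000 vs cont=0.0000 → 0.0000 [wait]  node(7,7) S=168.5773 payoff=0.0000 vs cont=0.0000 → 0.0000 [wait]  ⇒ S*(7)=53.2392
t_6: node(6,0) S=48.3635 payoff=15.5965 vs cont=14.9664 → 15.5965 [stop]  node(6,1) S=58.6065 payoff=5.3535 vs cont=6.3215 → 6.3215 [wait]  node(6,2) S=71.0188 payoff=0.0000 vs cont=1.1707 → 1.1707 [wait]  node(6,3) S=86.0600 payoff=0.0000 vs cont=0.0000 → 0.0000 [wait]  node(6,4) S=104.2868 payoff=0.0000 vs cont=0.0000 → 0.0000 [wait]  node(6,5) S=126.3739 payoff=0.0000 vs cont=0.0000 → 0.0000 [wait]  node(6,6) S=153.1388 payoff=0.0000 vs cont=0.0000 → 0.0000 [wait]  ⇒ S*(6)=48.3635
t_5: node(5,0) S=53.2392 payoff=10.7208 vs cont=10.5965 → 10.7208 [stop]  node(5,1) S=64.5148 payoff=0.0000 vs cont=3.5678 → 3.5678 [wait]  node(5,2) S=78.1785 payoff=0.0000 vs cont=0.5474 → 0.5474 [wait]  node(5,3) S=94.7361 payoff=0.0000 vs cont=0.0000 → 0.0000 [wait]  node(5,4) S=114.8004 payoff=0.0000 vs cont=0.0000 → 0.0000 [wait]  node(5,5) S=139.1141 payoff=0.0000 vs cont=0.0000 → 0.0000 [wait]  ⇒ S*(5)=53.2392
t_4: node(4,0) S=58.6065 payoff=5.3535 vs cont=6.8776 → 6.8776 [wait]  node(4,1) S=71.0188 payoff=0.0000 vs cont=1.9544 → 1.9544 [wait]  node(4,2) S=86.0600 payoff=0.0000 vs cont=0.2560 → 0.2560 [wait]  node(4,3) S=104.2868 payoff=0.0000 vs cont=0.0000 → 0.0000 [wait]  node(4,4) S=126.3739 payoff=0.0000 vs cont=0.0000 → 0.0000 [wait]  ⇒ S*(4)=-
t_3: node(3,0) S=64.5148 payoff=0.0000 vs cont=4.2374 → 4.2374 [wait]  node(3,1) S=78.1785 payoff=0.0000 vs cont=1.0477 → 1.0477 [wait]  node(3,2) S=94.7361 payoff=0.0000 vs cont=0.1197 → 0.1197 [wait]  node(3,3) S=114.8004 payoff=0.0000 vs cont=0.0000 → 0.0000 [wait]  ⇒ S*(3)=-
t_2: node(2,0) S=71.0188 payoff=0.0000 vs cont=2.5290 → 2.5290 [wait]  node(2,1) S=86.0600 payoff=0.0000 vs cont=0.5525 → 0.5525 [wait]  node(2,2) S=104.2868 payoff=0.0000 vs cont=0.0560 → 0.0560 [wait]  ⇒ S*(2)=-
t_1: node(1,0) S=78.1785 payoff=0.0000 vs cont=1.4713 → 1.4713 [wait]  node(1,1) S=94.7361 payoff=0.0000 vs cont=0.2876 → 0.2876 [wait]  ⇒ S*(1)=-
t_0: node(0,0) S=86.0600 payoff=0.0000 vs cont=0.8383 → 0.8383 [wait]  ⇒ S*(0)=-

price = 0.8383
boundary = - - - - - 53.2392 48.3635 53.2392
tree:
0.8383
1.4713 0.2876
2.5290 0.5525 0.0560
4.2374 1.0477 0.1197 0.0000
6.8776 1.9544 0.2560 0.0000 0.0000
10.7208 3.5678 0.5474 0.0000 0.0000 0.0000
15.5965 6.3215 1.1707 0.0000 0.0000 0.0000 0.0000
20.0257 10.7208 2.5035 0.0000 0.0000 0.0000 0.0000 0.0000
24.0493 15.5965 5.3535 0.0000 0.0000 0.0000 0.0000 0.0000 0.0000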